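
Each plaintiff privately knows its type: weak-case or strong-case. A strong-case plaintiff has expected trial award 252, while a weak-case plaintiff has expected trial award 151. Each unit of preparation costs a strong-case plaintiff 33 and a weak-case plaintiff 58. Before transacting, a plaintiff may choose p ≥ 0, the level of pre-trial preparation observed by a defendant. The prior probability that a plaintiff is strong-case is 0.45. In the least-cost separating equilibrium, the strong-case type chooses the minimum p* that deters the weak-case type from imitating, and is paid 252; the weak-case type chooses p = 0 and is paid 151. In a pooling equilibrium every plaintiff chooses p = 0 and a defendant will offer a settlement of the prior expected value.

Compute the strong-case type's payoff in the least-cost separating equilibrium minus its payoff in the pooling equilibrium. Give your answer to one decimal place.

-1.9

Least-cost separating signal: p* solves 151 = 252 − 58·p*, so p* = (252 − 151)/58 ≈ 1.7414.
Strong-case type's separating payoff: 252 − 33 × p* = 252 − 33 × (252 − 151)/58 = 252 − 3333/58 ≈ 194.534.
Pooling payoff: 0.45 × 252 + 0.55 × 151 = 196.45.
Difference: 194.534 − 196.45 = -1.916, i.e. -1.9 to one decimal place.
The strong-case type would prefer the pooling outcome.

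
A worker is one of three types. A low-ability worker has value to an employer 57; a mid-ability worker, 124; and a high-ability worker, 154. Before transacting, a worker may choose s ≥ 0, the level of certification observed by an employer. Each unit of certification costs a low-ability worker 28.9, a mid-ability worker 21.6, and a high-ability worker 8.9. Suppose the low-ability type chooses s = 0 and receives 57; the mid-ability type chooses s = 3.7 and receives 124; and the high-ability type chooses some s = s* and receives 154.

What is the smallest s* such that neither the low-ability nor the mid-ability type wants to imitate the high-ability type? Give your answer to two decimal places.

5.09

Mid-ability type (on-path payoff 124 − 21.6×3.7 = 44.08) won't mimic when 44.08 ≥ 154 − 21.6·s*, i.e. s* ≥ 5.09.
Low-ability type (on-path payoff 57) won't mimic when 57 ≥ 154 − 28.9·s*, i.e. s* ≥ 3.36.
Both must hold, so s* = max(3.36, 5.09) = 5.09. The mid-ability type's constraint binds.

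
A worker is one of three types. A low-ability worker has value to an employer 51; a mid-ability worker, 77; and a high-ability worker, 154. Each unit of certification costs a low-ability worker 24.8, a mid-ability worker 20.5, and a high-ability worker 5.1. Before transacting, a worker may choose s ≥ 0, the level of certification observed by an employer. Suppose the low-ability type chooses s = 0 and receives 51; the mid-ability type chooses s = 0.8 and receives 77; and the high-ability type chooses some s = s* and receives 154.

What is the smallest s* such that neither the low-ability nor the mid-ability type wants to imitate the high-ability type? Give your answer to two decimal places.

4.56

Mid-ability type (on-path payoff 77 − 20.5×0.8 = 60.6) won't mimic when 60.6 ≥ 154 − 20.5·s*, i.e. s* ≥ 4.56.
Low-ability type (on-path payoff 51) won't mimic when 51 ≥ 154 − 24.8·s*, i.e. s* ≥ 4.15.
Both must hold, so s* = max(4.15, 4.56) = 4.56. The mid-ability type's constraint binds.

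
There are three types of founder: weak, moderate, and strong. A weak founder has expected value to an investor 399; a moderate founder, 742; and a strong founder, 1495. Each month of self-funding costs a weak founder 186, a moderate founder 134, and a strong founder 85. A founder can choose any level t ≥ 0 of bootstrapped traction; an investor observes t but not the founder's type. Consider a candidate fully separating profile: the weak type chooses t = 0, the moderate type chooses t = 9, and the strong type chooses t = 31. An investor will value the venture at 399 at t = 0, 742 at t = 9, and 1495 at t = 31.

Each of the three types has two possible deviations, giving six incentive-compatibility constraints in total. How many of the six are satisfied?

Moderate (own payoff 742 − 134×9 = -464): to t=0 gives 399 → profitable ✗; to t=31 gives 1495 − 134×31 = -2659 → no gain ✓.
Strong (own payoff 1495 − 85×31 = -1140): to t=0 gives 399 → profitable ✗; to t=9 gives 742 − 85×9 = -23 → profitable ✗.
Weak (own payoff 399): to t=9 gives 742 − 186×9 = -932 → no gain ✓; to t=31 gives 1495 − 186×31 = -4271 → no gain ✓.
3 of the 6 constraints hold; not an equilibrium.

3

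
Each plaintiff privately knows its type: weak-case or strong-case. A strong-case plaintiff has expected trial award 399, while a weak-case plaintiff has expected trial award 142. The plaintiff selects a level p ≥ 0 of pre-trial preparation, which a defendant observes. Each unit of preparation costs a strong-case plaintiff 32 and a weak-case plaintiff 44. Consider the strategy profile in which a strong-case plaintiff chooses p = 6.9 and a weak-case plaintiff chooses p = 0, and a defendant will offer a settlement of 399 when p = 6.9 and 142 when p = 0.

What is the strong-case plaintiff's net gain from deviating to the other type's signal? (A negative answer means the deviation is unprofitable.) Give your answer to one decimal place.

Playing p = 6.9 the strong-case plaintiff receives 399 − 32 × 6.9 = 178.2.
Deviating to p = 0 yields 142 instead.
Gain from deviating: 142 − 178.2 = -36.2.
The gain is negative, so the strong-case type's incentive-compatibility constraint is satisfied.

-36.2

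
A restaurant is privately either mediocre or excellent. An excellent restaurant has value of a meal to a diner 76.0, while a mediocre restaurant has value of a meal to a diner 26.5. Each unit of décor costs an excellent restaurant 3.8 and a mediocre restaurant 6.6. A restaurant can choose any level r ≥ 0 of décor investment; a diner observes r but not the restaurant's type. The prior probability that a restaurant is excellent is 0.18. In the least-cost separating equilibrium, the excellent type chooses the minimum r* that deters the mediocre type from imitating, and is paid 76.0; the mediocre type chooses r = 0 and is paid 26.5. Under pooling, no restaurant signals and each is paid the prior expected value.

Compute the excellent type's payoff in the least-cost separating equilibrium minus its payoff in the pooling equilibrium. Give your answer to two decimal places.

12.09

Least-cost separating signal: r* solves 26.5 = 76.0 − 6.6·r*, so r* = (76.0 − 26.5)/6.6 = 7.5.
Excellent type's separating payoff: 76.0 − 3.8 × r* = 76.0 − 3.8 × (76.0 − 26.5)/6.6 = 76.0 − 188.1/6.6 = 47.5.
Pooling payoff: 0.18 × 76.0 + 0.82 × 26.5 = 35.41.
Difference: 47.5 − 35.41 = 12.09.
The excellent type prefers to separate.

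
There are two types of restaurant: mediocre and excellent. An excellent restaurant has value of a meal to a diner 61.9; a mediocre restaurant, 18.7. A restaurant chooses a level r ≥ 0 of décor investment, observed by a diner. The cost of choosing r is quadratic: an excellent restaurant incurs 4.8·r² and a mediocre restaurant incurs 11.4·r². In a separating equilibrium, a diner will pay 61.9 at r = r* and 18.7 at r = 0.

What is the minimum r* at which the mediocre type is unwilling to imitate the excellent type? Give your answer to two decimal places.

The mediocre type at r = 0 receives 18.7; imitating at r* yields 61.9 − 11.4·r*².
Indifference: 18.7 = 61.9 − 11.4·r*², so r*² = (61.9 − 18.7) / 11.4 ≈ 3.7895.
r* = √3.7895 ≈ 1.95.

1.95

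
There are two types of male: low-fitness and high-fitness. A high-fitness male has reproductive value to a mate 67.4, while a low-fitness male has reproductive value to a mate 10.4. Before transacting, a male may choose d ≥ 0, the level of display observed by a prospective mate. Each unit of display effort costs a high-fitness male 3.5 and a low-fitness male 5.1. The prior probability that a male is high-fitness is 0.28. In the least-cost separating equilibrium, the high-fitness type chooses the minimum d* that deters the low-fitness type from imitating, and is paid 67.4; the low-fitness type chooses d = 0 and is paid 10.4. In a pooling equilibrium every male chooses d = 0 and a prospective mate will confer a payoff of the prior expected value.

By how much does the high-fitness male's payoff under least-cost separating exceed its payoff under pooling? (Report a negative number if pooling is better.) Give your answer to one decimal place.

1.9

Least-cost separating signal: d* solves 10.4 = 67.4 − 5.1·d*, so d* = (67.4 − 10.4)/5.1 ≈ 11.1765.
High-fitness type's separating payoff: 67.4 − 3.5 × d* = 67.4 − 3.5 × (67.4 − 10.4)/5.1 = 67.4 − 199.5/5.1 ≈ 28.282.
Pooling payoff: 0.28 × 67.4 + 0.72 × 10.4 = 26.36.
Difference: 28.282 − 26.36 = 1.922, i.e. 1.9 to one decimal place.
The high-fitness type prefers to separate.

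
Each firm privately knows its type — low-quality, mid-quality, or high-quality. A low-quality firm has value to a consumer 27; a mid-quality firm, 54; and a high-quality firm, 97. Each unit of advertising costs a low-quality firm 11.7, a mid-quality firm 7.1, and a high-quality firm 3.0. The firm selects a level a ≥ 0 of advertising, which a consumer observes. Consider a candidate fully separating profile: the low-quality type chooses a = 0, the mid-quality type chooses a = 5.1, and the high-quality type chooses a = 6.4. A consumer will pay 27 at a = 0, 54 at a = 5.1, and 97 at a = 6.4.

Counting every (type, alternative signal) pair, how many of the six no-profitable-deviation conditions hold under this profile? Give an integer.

4

High-quality (own payoff 97 − 3.0×6.4 = 77.8): to a=0 gives 27 → no gain ✓; to a=5.1 gives 54 − 3.0×5.1 = 38.7 → no gain ✓.
Mid-quality (own payoff 54 − 7.1×5.1 = 17.79): to a=0 gives 27 → profitable ✗; to a=6.4 gives 97 − 7.1×6.4 = 51.56 → profitable ✗.
Low-quality (own payoff 27): to a=5.1 gives 54 − 11.7×5.1 = -5.67 → no gain ✓; to a=6.4 gives 97 − 11.7×6.4 = 22.12 → no gain ✓.
4 of the 6 constraints hold; not an equilibrium.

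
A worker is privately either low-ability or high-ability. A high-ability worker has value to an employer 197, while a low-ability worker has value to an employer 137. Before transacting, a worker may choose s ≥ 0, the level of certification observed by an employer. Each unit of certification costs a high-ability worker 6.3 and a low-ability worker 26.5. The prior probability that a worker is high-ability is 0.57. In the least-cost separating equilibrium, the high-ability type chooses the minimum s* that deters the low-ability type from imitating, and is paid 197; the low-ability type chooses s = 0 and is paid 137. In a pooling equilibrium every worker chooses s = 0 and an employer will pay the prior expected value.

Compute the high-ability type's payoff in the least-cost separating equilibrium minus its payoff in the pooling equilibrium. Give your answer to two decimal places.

Least-cost separating signal: s* solves 137 = 197 − 26.5·s*, so s* = (197 − 137)/26.5 ≈ 2.2642.
High-ability type's separating payoff: 197 − 6.3 × s* = 197 − 6.3 × (197 − 137)/26.5 = 197 − 378/26.5 ≈ 182.7358.
Pooling payoff: 0.57 × 197 + 0.43 × 137 = 171.2.
Difference: 182.7358 − 171.2 = 11.5358, i.e. 11.54 to two decimal places.
The high-ability type prefers to separate.

11.54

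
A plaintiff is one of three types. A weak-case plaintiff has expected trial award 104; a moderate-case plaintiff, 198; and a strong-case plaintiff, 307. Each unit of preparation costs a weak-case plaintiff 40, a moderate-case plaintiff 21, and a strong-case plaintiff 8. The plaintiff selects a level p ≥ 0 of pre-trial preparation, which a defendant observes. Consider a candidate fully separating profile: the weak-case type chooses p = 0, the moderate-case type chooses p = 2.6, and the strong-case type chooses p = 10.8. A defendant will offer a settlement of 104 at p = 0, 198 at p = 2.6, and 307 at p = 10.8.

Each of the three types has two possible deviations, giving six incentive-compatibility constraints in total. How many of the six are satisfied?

6

Moderate-case (own payoff 198 − 21×2.6 = 143.4): to p=0 gives 104 → no gain ✓; to p=10.8 gives 307 − 21×10.8 = 80.2 → no gain ✓.
Weak-case (own payoff 104): to p=2.6 gives 198 − 40×2.6 = 94 → no gain ✓; to p=10.8 gives 307 − 40×10.8 = -125 → no gain ✓.
Strong-case (own payoff 307 − 8×10.8 = 220.6): to p=0 gives 104 → no gain ✓; to p=2.6 gives 198 − 8×2.6 = 177.2 → no gain ✓.
6 of the 6 constraints hold; this profile is a separating equilibrium.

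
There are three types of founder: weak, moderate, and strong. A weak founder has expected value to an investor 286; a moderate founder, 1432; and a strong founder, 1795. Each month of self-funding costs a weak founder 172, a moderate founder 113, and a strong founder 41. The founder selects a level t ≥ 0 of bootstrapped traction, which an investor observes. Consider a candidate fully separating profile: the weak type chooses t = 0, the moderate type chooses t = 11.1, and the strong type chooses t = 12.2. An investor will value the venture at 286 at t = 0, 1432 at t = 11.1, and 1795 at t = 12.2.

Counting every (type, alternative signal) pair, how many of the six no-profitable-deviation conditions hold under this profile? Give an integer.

4

Moderate (own payoff 1432 − 113×11.1 = 177.7): to t=0 gives 286 → profitable ✗; to t=12.2 gives 1795 − 113×12.2 = 416.4 → profitable ✗.
Weak (own payoff 286): to t=11.1 gives 1432 − 172×11.1 = -477.2 → no gain ✓; to t=12.2 gives 1795 − 172×12.2 = -303.4 → no gain ✓.
Strong (own payoff 1795 − 41×12.2 = 1294.8): to t=0 gives 286 → no gain ✓; to t=11.1 gives 1432 − 41×11.1 = 976.9 → no gain ✓.
4 of the 6 constraints hold; not an equilibrium.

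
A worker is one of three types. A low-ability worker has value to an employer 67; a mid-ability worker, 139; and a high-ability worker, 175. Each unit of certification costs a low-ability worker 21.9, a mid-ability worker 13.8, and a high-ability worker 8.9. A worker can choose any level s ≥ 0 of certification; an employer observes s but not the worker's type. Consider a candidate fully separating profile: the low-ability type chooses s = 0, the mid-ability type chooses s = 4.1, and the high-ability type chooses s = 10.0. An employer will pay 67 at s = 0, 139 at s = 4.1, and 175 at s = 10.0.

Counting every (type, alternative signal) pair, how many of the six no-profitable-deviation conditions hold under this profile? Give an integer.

Low-ability (own payoff 67): to s=4.1 gives 139 − 21.9×4.1 = 49.21 → no gain ✓; to s=10.0 gives 175 − 21.9×10.0 = -44 → no gain ✓.
High-ability (own payoff 175 − 8.9×10.0 = 86): to s=0 gives 67 → no gain ✓; to s=4.1 gives 139 − 8.9×4.1 = 102.51 → profitable ✗.
Mid-ability (own payoff 139 − 13.8×4.1 = 82.42): to s=0 gives 67 → no gain ✓; to s=10.0 gives 175 − 13.8×10.0 = 37 → no gain ✓.
5 of the 6 constraints hold; not an equilibrium.

5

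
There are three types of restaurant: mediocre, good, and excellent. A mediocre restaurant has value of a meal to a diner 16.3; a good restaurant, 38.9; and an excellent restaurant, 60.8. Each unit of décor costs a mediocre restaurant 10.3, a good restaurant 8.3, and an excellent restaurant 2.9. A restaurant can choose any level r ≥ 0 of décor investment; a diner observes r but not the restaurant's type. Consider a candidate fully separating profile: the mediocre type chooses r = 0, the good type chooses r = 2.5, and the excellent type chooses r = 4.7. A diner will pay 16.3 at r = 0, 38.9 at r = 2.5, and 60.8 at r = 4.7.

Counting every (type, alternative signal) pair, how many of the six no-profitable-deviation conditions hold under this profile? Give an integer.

Mediocre (own payoff 16.3): to r=2.5 gives 38.9 − 10.3×2.5 = 13.15 → no gain ✓; to r=4.7 gives 60.8 − 10.3×4.7 = 12.39 → no gain ✓.
Excellent (own payoff 60.8 − 2.9×4.7 = 47.17): to r=0 gives 16.3 → no gain ✓; to r=2.5 gives 38.9 − 2.9×2.5 = 31.65 → no gain ✓.
Good (own payoff 38.9 − 8.3×2.5 = 18.15): to r=0 gives 16.3 → no gain ✓; to r=4.7 gives 60.8 − 8.3×4.7 = 21.79 → profitable ✗.
5 of the 6 constraints hold; not an equilibrium.

5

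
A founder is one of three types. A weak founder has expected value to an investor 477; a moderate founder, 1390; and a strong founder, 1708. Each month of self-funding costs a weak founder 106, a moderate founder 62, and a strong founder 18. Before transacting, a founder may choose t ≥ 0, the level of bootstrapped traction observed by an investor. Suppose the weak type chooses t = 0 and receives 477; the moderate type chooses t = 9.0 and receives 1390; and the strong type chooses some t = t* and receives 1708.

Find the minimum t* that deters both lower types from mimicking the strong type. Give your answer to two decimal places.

14.13

Moderate type (on-path payoff 1390 − 62×9.0 = 832) won't mimic when 832 ≥ 1708 − 62·t*, i.e. t* ≥ 14.13.
Weak type (on-path payoff 477) won't mimic when 477 ≥ 1708 − 106·t*, i.e. t* ≥ 11.61.
Both must hold, so t* = max(11.61, 14.13) = 14.13. The moderate type's constraint binds.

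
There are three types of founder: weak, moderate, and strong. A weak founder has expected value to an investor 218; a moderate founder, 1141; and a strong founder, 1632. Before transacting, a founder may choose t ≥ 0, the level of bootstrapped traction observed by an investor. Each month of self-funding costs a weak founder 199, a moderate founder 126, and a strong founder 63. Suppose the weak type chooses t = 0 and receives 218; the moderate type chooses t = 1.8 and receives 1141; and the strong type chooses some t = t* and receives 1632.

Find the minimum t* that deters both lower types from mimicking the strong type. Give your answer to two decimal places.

7.11

Moderate type (on-path payoff 1141 − 126×1.8 = 914.2) won't mimic when 914.2 ≥ 1632 − 126·t*, i.e. t* ≥ 5.70.
Weak type (on-path payoff 218) won't mimic when 218 ≥ 1632 − 199·t*, i.e. t* ≥ 7.11.
Both must hold, so t* = max(7.11, 5.70) = 7.11. The weak type's constraint binds.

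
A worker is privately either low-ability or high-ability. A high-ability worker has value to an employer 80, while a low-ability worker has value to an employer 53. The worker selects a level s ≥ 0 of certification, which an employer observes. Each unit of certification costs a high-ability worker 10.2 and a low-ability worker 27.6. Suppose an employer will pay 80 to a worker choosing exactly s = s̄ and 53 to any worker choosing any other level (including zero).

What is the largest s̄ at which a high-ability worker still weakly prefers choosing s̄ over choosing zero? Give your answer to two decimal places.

Choosing s̄ yields the high-ability type 80 − 10.2·s̄; choosing zero yields 53.
The high-ability type is indifferent at 80 − 10.2·s̄ = 53, i.e. s̄ = (80 − 53) / 10.2 ≈ 2.65.
For any s̄ above 2.65 the high-ability type would rather pool at zero, so separation collapses.

2.65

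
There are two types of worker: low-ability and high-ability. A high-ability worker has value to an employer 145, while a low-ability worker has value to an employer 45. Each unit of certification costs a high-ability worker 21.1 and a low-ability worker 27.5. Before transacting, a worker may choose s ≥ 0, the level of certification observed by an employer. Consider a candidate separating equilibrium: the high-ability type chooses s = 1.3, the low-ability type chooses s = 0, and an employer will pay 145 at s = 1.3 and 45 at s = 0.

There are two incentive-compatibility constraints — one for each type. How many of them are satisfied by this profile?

High-ability type: signal → 145 − 21.1 × 1.3 = 117.57; deviate to 0 → 45. IC holds (117.57 ≥ 45).
Low-ability type: stay at 0 → 45; mimic → 145 − 27.5 × 1.3 = 109.25. IC fails (45 < 109.25).
1 of 2 constraints hold, so this profile is not an equilibrium.

1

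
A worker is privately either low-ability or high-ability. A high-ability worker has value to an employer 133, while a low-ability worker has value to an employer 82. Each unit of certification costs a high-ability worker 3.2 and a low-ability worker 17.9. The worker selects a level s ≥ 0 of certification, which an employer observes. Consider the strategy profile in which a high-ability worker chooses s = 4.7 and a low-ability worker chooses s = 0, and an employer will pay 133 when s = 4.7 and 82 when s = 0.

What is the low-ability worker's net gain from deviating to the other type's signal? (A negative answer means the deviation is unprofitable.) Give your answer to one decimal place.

-33.1

Playing s = 0 the low-ability worker receives 82.
Deviating to s = 4.7 brings payment 133 at cost 17.9 × 4.7 = 84.13, netting 48.87.
Gain from deviating: 48.87 − 82 = -33.13, i.e. -33.1 to one decimal place.
The gain is negative, so the low-ability type's incentive-compatibility constraint is satisfied.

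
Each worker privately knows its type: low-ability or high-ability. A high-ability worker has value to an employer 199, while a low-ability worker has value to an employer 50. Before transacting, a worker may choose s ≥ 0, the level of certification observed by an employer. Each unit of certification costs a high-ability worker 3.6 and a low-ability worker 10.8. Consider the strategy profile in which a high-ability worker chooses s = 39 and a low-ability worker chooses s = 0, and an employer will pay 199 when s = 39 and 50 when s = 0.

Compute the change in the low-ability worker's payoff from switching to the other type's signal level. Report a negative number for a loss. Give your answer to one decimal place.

-272.2

Playing s = 0 the low-ability worker receives 50.
Deviating to s = 39 brings payment 199 at cost 10.8 × 39 = 421.2, netting -222.2.
Gain from deviating: -222.2 − 50 = -272.2.
The gain is negative, so the low-ability type's incentive-compatibility constraint is satisfied.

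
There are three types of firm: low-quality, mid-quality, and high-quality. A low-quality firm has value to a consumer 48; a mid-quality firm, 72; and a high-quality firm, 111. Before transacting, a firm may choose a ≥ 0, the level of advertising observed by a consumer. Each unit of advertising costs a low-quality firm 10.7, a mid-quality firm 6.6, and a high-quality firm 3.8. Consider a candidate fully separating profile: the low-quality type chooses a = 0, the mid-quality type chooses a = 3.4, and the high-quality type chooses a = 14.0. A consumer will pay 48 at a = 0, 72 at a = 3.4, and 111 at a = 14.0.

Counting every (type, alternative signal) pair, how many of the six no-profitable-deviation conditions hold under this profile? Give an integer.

High-quality (own payoff 111 − 3.8×14.0 = 57.8): to a=0 gives 48 → no gain ✓; to a=3.4 gives 72 − 3.8×3.4 = 59.08 → profitable ✗.
Mid-quality (own payoff 72 − 6.6×3.4 = 49.56): to a=0 gives 48 → no gain ✓; to a=14.0 gives 111 − 6.6×14.0 = 18.6 → no gain ✓.
Low-quality (own payoff 48): to a=3.4 gives 72 − 10.7×3.4 = 35.62 → no gain ✓; to a=14.0 gives 111 − 10.7×14.0 = -38.8 → no gain ✓.
5 of the 6 constraints hold; not an equilibrium.

5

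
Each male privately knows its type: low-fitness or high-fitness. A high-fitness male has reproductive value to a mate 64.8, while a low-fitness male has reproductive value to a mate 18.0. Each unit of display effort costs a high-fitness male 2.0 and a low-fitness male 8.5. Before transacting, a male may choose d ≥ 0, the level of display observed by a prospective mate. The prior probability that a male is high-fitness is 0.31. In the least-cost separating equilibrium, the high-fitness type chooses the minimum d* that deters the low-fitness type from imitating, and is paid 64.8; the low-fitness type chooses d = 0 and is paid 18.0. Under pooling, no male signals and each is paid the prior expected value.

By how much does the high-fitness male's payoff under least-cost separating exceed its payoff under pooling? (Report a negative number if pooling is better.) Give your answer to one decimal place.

Least-cost separating signal: d* solves 18.0 = 64.8 − 8.5·d*, so d* = (64.8 − 18.0)/8.5 ≈ 5.5059.
High-fitness type's separating payoff: 64.8 − 2.0 × d* = 64.8 − 2.0 × (64.8 − 18.0)/8.5 = 64.8 − 93.6/8.5 ≈ 53.788.
Pooling payoff: 0.31 × 64.8 + 0.69 × 18.0 = 32.508.
Difference: 53.788 − 32.508 = 21.28, i.e. 21.3 to one decimal place.
The high-fitness type prefers to separate.

21.3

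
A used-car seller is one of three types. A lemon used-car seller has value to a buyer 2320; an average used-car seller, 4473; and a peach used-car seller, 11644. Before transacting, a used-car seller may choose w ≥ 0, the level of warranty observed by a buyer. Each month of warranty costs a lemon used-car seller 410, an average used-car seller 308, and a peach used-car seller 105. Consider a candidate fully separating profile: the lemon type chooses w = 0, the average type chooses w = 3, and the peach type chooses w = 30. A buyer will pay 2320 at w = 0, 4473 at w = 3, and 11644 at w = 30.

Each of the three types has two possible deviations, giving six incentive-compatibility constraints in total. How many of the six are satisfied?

Peach (own payoff 11644 − 105×30 = 8494): to w=0 gives 2320 → no gain ✓; to w=3 gives 4473 − 105×3 = 4158 → no gain ✓.
Lemon (own payoff 2320): to w=3 gives 4473 − 410×3 = 3243 → profitable ✗; to w=30 gives 11644 − 410×30 = -656 → no gain ✓.
Average (own payoff 4473 − 308×3 = 3549): to w=0 gives 2320 → no gain ✓; to w=30 gives 11644 − 308×30 = 2404 → no gain ✓.
5 of the 6 constraints hold; not an equilibrium.

5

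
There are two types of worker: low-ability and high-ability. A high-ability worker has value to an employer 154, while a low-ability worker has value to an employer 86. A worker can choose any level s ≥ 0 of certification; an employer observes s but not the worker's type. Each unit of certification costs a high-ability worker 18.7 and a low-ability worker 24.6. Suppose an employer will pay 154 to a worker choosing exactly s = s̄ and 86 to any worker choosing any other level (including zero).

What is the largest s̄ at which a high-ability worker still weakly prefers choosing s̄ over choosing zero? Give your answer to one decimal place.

3.6

Choosing s̄ yields the high-ability type 154 − 18.7·s̄; choosing zero yields 86.
The high-ability type is indifferent at 154 − 18.7·s̄ = 86, i.e. s̄ = (154 − 86) / 18.7 ≈ 3.6.
For any s̄ above 3.6 the high-ability type would rather pool at zero, so separation collapses.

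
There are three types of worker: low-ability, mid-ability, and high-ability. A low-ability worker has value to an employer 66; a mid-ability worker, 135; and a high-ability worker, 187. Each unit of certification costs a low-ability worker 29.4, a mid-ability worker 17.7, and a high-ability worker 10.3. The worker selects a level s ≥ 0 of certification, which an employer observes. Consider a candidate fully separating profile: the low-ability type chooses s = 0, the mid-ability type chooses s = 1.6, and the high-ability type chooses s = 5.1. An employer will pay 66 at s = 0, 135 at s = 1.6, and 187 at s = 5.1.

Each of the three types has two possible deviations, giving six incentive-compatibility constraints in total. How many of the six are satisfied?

Low-ability (own payoff 66): to s=1.6 gives 135 − 29.4×1.6 = 87.96 → profitable ✗; to s=5.1 gives 187 − 29.4×5.1 = 37.06 → no gain ✓.
Mid-ability (own payoff 135 − 17.7×1.6 = 106.68): to s=0 gives 66 → no gain ✓; to s=5.1 gives 187 − 17.7×5.1 = 96.73 → no gain ✓.
High-ability (own payoff 187 − 10.3×5.1 = 134.47): to s=0 gives 66 → no gain ✓; to s=1.6 gives 135 − 10.3×1.6 = 118.52 → no gain ✓.
5 of the 6 constraints hold; not an equilibrium.

5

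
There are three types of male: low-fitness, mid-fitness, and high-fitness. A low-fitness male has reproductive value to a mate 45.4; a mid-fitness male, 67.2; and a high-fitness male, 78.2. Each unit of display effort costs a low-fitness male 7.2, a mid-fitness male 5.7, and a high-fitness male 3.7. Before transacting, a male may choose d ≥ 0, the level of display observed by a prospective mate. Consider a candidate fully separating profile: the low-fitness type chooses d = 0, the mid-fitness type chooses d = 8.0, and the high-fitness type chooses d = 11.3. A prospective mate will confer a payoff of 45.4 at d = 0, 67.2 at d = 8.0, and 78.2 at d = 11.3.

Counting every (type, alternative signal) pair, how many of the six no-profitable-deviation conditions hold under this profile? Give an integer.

3

Low-fitness (own payoff 45.4): to d=8.0 gives 67.2 − 7.2×8.0 = 9.6 → no gain ✓; to d=11.3 gives 78.2 − 7.2×11.3 = -3.16 → no gain ✓.
High-fitness (own payoff 78.2 − 3.7×11.3 = 36.39): to d=0 gives 45.4 → profitable ✗; to d=8.0 gives 67.2 − 3.7×8.0 = 37.6 → profitable ✗.
Mid-fitness (own payoff 67.2 − 5.7×8.0 = 21.6): to d=0 gives 45.4 → profitable ✗; to d=11.3 gives 78.2 − 5.7×11.3 = 13.79 → no gain ✓.
3 of the 6 constraints hold; not an equilibrium.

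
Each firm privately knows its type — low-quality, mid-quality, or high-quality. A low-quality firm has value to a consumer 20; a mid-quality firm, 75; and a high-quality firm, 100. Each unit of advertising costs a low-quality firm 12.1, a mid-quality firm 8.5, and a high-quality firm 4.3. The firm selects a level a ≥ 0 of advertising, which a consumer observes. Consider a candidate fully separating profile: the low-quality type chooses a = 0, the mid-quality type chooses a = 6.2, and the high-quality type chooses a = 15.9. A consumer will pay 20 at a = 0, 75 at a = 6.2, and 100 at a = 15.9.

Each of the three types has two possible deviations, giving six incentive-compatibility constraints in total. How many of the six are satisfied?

5

Mid-quality (own payoff 75 − 8.5×6.2 = 22.3): to a=0 gives 20 → no gain ✓; to a=15.9 gives 100 − 8.5×15.9 = -35.15 → no gain ✓.
High-quality (own payoff 100 − 4.3×15.9 = 31.63): to a=0 gives 20 → no gain ✓; to a=6.2 gives 75 − 4.3×6.2 = 48.34 → profitable ✗.
Low-quality (own payoff 20): to a=6.2 gives 75 − 12.1×6.2 = -0.02 → no gain ✓; to a=15.9 gives 100 − 12.1×15.9 = -92.39 → no gain ✓.
5 of the 6 constraints hold; not an equilibrium.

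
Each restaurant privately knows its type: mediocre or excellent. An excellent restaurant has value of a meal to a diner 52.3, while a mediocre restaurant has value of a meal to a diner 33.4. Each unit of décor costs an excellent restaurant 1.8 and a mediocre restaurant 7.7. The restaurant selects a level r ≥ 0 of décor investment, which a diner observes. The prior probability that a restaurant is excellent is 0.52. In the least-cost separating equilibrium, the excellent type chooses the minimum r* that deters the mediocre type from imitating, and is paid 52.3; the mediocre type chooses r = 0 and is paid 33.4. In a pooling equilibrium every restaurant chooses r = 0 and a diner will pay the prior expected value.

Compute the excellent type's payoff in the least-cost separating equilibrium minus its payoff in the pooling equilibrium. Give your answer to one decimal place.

4.7

Least-cost separating signal: r* solves 33.4 = 52.3 − 7.7·r*, so r* = (52.3 − 33.4)/7.7 ≈ 2.4545.
Excellent type's separating payoff: 52.3 − 1.8 × r* = 52.3 − 1.8 × (52.3 − 33.4)/7.7 = 52.3 − 34.02/7.7 ≈ 47.882.
Pooling payoff: 0.52 × 52.3 + 0.48 × 33.4 = 43.228.
Difference: 47.882 − 43.228 = 4.654, i.e. 4.7 to one decimal place.
The excellent type prefers to separate.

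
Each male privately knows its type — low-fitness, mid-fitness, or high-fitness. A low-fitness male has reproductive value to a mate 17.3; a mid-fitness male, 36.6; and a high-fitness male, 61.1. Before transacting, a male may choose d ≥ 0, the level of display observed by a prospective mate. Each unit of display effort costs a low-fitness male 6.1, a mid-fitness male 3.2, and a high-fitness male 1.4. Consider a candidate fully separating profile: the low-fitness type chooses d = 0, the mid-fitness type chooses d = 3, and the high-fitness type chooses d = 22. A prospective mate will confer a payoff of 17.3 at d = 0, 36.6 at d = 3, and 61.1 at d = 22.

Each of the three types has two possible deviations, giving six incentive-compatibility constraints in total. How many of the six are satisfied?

Low-fitness (own payoff 17.3): to d=3 gives 36.6 − 6.1×3 = 18.3 → profitable ✗; to d=22 gives 61.1 − 6.1×22 = -73.1 → no gain ✓.
Mid-fitness (own payoff 36.6 − 3.2×3 = 27): to d=0 gives 17.3 → no gain ✓; to d=22 gives 61.1 − 3.2×22 = -9.3 → no gain ✓.
High-fitness (own payoff 61.1 − 1.4×22 = 30.3): to d=0 gives 17.3 → no gain ✓; to d=3 gives 36.6 − 1.4×3 = 32.4 → profitable ✗.
4 of the 6 constraints hold; not an equilibrium.

4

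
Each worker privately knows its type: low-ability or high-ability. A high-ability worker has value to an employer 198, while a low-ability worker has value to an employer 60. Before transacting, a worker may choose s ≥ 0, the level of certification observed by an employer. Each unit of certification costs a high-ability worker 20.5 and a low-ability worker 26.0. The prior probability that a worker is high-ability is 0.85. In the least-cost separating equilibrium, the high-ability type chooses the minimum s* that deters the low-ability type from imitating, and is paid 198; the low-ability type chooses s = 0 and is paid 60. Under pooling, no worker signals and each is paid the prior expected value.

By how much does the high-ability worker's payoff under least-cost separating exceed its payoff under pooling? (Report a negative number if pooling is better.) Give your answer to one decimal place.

-88.1

Least-cost separating signal: s* solves 60 = 198 − 26.0·s*, so s* = (198 − 60)/26.0 ≈ 5.3077.
High-ability type's separating payoff: 198 − 20.5 × s* = 198 − 20.5 × (198 − 60)/26.0 = 198 − 2829/26.0 ≈ 89.192.
Pooling payoff: 0.85 × 198 + 0.15 × 60 = 177.3.
Difference: 89.192 − 177.3 = -88.108, i.e. -88.1 to one decimal place.
The high-ability type would prefer the pooling outcome.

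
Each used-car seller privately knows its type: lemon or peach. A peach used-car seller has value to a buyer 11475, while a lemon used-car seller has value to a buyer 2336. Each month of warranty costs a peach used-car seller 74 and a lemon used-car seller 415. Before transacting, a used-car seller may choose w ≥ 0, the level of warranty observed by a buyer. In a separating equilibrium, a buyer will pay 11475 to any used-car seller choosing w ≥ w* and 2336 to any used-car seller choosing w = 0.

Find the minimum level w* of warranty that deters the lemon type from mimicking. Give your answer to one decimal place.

22.0

A lemon used-car seller choosing w = 0 receives 2336.
Imitating at w* instead would pay 11475 at cost 415·w*, netting 11475 − 415·w*.
Indifference: 2336 = 11475 − 415·w*, so w* = (11475 − 2336) / 415 ≈ 22.0.
At w* the lemon type's incentive constraint just binds; the peach type strictly prefers w* since its per-unit cost is lower.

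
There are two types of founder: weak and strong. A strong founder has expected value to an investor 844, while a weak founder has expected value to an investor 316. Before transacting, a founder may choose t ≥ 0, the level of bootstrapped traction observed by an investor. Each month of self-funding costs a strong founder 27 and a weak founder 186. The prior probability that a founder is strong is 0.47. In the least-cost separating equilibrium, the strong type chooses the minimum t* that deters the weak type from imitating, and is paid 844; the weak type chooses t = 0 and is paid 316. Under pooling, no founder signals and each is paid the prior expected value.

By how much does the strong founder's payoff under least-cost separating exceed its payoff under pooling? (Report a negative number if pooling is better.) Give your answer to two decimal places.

203.19

Least-cost separating signal: t* solves 316 = 844 − 186·t*, so t* = (844 − 316)/186 ≈ 2.8387.
Strong type's separating payoff: 844 − 27 × t* = 844 − 27 × (844 − 316)/186 = 844 − 14256/186 ≈ 767.3548.
Pooling payoff: 0.47 × 844 + 0.53 × 316 = 564.16.
Difference: 767.3548 − 564.16 = 203.1948, i.e. 203.19 to two decimal places.
The strong type prefers to separate.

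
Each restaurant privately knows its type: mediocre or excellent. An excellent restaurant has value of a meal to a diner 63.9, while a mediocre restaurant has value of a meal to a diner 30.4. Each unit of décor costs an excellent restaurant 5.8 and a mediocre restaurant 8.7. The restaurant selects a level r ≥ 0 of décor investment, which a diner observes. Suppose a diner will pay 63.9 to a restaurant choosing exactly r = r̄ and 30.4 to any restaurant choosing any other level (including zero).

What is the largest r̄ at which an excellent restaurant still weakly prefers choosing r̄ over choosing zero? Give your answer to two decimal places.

5.78

Choosing r̄ yields the excellent type 63.9 − 5.8·r̄; choosing zero yields 30.4.
The excellent type is indifferent at 63.9 − 5.8·r̄ = 30.4, i.e. r̄ = (63.9 − 30.4) / 5.8 ≈ 5.78.
For any r̄ above 5.78 the excellent type would rather pool at zero, so separation collapses.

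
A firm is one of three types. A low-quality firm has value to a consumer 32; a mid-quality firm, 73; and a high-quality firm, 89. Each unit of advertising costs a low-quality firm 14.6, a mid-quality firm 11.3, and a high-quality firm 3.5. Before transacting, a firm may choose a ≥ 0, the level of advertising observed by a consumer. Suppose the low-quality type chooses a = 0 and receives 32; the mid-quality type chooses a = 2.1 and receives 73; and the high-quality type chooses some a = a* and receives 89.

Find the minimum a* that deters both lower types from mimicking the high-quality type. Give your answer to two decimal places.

3.90

Mid-quality type (on-path payoff 73 − 11.3×2.1 = 49.27) won't mimic when 49.27 ≥ 89 − 11.3·a*, i.e. a* ≥ 3.52.
Low-quality type (on-path payoff 32) won't mimic when 32 ≥ 89 − 14.6·a*, i.e. a* ≥ 3.90.
Both must hold, so a* = max(3.90, 3.52) = 3.90. The low-quality type's constraint binds.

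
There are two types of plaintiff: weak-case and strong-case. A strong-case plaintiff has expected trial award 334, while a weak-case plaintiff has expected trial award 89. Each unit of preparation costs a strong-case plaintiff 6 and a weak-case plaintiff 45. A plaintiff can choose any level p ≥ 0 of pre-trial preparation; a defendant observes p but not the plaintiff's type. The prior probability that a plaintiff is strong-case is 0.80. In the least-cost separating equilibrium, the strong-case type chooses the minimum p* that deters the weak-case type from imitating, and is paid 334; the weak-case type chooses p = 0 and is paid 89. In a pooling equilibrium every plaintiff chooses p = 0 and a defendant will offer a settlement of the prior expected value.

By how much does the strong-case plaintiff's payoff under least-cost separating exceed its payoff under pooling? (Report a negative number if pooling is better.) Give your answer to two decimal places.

16.33

Least-cost separating signal: p* solves 89 = 334 − 45·p*, so p* = (334 − 89)/45 ≈ 5.4444.
Strong-case type's separating payoff: 334 − 6 × p* = 334 − 6 × (334 − 89)/45 = 334 − 1470/45 ≈ 301.3333.
Pooling payoff: 0.80 × 334 + 0.20 × 89 = 285.
Difference: 301.3333 − 285 = 16.3333, i.e. 16.33 to two decimal places.
The strong-case type prefers to separate.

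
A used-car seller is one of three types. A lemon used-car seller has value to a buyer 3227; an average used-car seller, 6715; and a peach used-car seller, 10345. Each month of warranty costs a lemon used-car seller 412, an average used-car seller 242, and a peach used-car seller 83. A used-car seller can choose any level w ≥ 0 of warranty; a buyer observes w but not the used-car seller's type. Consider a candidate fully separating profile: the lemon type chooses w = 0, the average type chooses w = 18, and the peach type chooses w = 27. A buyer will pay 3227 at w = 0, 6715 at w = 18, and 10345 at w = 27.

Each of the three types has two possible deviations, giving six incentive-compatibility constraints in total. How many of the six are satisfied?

4

Average (own payoff 6715 − 242×18 = 2359): to w=0 gives 3227 → profitable ✗; to w=27 gives 10345 − 242×27 = 3811 → profitable ✗.
Lemon (own payoff 3227): to w=18 gives 6715 − 412×18 = -701 → no gain ✓; to w=27 gives 10345 − 412×27 = -779 → no gain ✓.
Peach (own payoff 10345 − 83×27 = 8104): to w=0 gives 3227 → no gain ✓; to w=18 gives 6715 − 83×18 = 5221 → no gain ✓.
4 of the 6 constraints hold; not an equilibrium.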